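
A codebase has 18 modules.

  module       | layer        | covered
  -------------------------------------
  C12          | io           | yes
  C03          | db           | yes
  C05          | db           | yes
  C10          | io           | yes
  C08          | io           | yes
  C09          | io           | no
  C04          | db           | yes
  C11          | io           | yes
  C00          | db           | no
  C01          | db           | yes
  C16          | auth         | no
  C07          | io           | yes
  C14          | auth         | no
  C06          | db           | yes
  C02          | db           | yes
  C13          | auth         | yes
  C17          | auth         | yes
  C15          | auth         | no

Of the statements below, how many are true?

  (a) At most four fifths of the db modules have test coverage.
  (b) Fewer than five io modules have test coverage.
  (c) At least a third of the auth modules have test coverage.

(a) db: |A| = 7, |A ∩ B| = 6; needs |A ∩ B| / |A| ≤ 4/5 — false.
(b) io: |A| = 6, |A ∩ B| = 5; needs |A ∩ B| < 5 — false.
(c) auth: |A| = 5, |A ∩ B| = 2; needs |A ∩ B| / |A| ≥ 1/3 — true.

1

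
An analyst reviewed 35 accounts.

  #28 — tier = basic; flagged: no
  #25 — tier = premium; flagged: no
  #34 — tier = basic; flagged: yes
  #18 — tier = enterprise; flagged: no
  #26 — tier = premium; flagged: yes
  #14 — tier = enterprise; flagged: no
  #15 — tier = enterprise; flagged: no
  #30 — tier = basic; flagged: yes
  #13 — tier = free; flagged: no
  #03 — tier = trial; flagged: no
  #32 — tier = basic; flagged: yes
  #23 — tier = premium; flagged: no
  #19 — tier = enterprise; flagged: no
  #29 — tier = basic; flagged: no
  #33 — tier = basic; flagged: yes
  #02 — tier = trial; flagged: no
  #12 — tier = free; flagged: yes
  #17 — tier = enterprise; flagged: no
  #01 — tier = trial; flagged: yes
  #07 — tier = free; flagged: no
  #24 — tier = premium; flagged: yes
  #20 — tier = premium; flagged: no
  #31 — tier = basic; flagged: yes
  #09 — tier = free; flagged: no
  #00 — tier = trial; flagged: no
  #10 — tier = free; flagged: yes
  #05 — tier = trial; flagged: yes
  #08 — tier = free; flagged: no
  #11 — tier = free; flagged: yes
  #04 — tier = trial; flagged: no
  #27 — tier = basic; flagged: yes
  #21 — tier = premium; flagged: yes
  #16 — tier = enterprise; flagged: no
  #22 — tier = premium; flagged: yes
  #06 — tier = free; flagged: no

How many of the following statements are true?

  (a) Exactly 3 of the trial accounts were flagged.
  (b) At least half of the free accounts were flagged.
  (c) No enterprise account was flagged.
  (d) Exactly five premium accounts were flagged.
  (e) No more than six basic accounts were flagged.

(a) trial: |A| = 6, |A ∩ B| = 2; needs |A ∩ B| = 3 — false.
(b) free: |A| = 8, |A ∩ B| = 3; needs |A ∩ B| ≥ |A ∖ B| — false.
(c) enterprise: |A| = 6, |A ∩ B| = 0; needs A ∩ B = ∅ (|A ∩ B| = 0) — true.
(d) premium: |A| = 7, |A ∩ B| = 4; needs |A ∩ B| = 5 — false.
(e) basic: |A| = 8, |A ∩ B| = 6; needs |A ∩ B| ≤ 6 — true.

2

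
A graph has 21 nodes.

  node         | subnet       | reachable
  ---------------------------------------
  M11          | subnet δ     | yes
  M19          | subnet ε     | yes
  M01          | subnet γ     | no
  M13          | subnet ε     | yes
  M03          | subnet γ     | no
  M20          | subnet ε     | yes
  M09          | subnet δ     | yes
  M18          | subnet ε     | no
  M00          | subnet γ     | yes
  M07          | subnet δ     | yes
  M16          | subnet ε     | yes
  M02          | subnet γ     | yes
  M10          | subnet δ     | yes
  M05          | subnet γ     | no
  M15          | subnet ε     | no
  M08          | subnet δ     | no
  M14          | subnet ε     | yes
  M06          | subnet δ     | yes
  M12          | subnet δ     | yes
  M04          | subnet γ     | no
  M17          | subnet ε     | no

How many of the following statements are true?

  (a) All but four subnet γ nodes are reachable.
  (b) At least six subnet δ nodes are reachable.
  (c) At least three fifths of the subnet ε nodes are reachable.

(a) subnet γ: |A| = 6, |A ∩ B| = 2; needs |A ∖ B| = 4 — true.
(b) subnet δ: |A| = 7, |A ∩ B| = 6; needs |A ∩ B| ≥ 6 — true.
(c) subnet ε: |A| = 8, |A ∩ B| = 5; needs |A ∩ B| / |A| ≥ 3/5 — true.

3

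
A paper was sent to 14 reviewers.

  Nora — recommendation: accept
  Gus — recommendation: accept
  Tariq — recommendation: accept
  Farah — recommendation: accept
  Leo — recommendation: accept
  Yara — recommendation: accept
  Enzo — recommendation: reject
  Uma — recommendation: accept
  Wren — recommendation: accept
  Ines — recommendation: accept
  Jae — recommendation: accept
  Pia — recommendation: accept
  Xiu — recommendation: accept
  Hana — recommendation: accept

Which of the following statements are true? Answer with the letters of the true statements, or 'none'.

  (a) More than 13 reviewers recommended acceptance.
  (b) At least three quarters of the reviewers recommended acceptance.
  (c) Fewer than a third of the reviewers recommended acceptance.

|A| = 14, |A ∩ B| = 13, |A ∖ B| = 1.
(a) |A ∩ B| > 13: fails.
(b) |A ∩ B| / |A| ≥ 3/4: holds.
(c) |A ∩ B| / |A| < 1/3: fails.

(b)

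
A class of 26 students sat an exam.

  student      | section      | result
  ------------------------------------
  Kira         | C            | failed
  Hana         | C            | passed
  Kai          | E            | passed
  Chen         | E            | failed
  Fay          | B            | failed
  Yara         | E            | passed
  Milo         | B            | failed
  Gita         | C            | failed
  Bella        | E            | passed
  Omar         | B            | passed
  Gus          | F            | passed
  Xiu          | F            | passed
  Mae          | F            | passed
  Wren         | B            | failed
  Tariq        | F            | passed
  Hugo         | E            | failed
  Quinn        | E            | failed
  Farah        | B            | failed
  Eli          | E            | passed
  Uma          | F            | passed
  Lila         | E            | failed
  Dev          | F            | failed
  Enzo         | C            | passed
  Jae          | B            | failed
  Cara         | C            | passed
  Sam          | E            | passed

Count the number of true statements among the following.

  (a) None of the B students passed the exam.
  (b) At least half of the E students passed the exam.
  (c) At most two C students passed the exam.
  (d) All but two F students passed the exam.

(a) B: |A| = 6, |A ∩ B| = 1; needs A ∩ B = ∅ (|A ∩ B| = 0) — false.
(b) E: |A| = 9, |A ∩ B| = 5; needs |A ∩ B| ≥ |A ∖ B| — true.
(c) C: |A| = 5, |A ∩ B| = 3; needs |A ∩ B| ≤ 2 — false.
(d) F: |A| = 6, |A ∩ B| = 5; needs |A ∖ B| = 2 — false.

1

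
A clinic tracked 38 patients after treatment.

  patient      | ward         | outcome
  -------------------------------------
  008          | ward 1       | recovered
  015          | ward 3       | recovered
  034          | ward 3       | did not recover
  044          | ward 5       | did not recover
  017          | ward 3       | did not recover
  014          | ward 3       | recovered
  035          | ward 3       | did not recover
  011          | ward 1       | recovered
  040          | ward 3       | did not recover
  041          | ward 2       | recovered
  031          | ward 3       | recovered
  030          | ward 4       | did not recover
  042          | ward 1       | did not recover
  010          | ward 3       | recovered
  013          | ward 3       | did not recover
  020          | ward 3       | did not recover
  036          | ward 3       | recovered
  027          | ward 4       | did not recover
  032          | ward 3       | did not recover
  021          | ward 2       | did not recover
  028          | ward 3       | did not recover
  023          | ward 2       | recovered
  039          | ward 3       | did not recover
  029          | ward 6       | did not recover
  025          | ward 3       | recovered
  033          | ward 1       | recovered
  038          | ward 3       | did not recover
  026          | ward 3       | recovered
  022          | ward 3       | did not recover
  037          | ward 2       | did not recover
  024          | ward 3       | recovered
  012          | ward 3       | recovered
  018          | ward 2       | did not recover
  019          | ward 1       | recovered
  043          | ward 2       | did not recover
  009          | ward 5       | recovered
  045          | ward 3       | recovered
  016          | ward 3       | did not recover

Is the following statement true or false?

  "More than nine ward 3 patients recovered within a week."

True

The determiner here denotes the relation: |A ∩ B| > 9.
|A| = 22, |A ∩ B| = 10, |A ∖ B| = 12.
|A ∩ B| = 10, so the statement is true.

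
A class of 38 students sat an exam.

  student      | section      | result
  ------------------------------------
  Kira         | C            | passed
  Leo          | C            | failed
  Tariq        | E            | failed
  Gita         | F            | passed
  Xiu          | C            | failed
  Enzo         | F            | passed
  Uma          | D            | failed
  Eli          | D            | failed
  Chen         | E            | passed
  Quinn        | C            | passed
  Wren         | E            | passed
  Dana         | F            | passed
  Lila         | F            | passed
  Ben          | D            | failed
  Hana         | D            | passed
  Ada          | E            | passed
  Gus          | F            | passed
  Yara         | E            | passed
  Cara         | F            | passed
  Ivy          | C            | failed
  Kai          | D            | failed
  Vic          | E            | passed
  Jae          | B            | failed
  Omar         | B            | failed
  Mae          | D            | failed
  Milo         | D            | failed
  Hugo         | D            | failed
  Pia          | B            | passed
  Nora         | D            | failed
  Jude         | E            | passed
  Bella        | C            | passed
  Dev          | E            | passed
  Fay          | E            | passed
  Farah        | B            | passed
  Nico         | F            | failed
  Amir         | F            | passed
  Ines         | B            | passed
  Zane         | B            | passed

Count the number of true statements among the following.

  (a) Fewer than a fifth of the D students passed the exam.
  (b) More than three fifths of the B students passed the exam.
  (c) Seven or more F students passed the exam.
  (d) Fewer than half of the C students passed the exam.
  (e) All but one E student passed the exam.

4

(a) D: |A| = 9, |A ∩ B| = 1; needs |A ∩ B| / |A| < 1/5 — true.
(b) B: |A| = 6, |A ∩ B| = 4; needs |A ∩ B| / |A| > 3/5 — true.
(c) F: |A| = 8, |A ∩ B| = 7; needs |A ∩ B| ≥ 7 — true.
(d) C: |A| = 6, |A ∩ B| = 3; needs |A ∩ B| < |A ∖ B| — false.
(e) E: |A| = 9, |A ∩ B| = 8; needs |A ∖ B| = 1 — true.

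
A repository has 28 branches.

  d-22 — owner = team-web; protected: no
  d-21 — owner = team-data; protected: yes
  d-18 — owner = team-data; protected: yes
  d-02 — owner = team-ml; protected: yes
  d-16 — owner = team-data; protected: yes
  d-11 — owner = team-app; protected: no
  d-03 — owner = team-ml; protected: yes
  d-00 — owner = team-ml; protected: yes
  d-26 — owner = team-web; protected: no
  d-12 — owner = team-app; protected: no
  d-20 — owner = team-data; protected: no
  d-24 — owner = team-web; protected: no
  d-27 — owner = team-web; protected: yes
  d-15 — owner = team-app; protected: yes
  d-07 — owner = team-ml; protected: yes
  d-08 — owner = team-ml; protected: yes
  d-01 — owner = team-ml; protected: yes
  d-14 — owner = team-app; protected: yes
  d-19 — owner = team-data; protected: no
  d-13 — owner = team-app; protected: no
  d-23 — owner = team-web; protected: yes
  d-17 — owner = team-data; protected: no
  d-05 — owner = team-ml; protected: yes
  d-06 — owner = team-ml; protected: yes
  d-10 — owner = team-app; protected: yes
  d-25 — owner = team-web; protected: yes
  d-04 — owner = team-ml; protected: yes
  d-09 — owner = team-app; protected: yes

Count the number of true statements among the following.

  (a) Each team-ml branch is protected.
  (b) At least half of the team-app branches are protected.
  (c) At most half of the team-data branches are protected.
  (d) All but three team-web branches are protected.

(a) team-ml: |A| = 9, |A ∩ B| = 9; needs A ⊆ B, i.e. every element of A is in B (|A ∖ B| = 0) — true.
(b) team-app: |A| = 7, |A ∩ B| = 4; needs |A ∩ B| ≥ |A ∖ B| — true.
(c) team-data: |A| = 6, |A ∩ B| = 3; needs |A ∩ B| ≤ |A ∖ B| — true.
(d) team-web: |A| = 6, |A ∩ B| = 3; needs |A ∖ B| = 3 — true.

4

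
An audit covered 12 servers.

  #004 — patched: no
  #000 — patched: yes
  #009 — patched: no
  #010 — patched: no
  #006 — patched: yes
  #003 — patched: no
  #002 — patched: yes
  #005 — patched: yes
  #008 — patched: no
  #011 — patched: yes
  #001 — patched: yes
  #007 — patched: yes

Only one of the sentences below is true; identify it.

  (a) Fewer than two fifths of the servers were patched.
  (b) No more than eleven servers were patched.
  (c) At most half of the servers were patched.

|A| = 12, |A ∩ B| = 7, |A ∖ B| = 5.
(a) requires |A ∩ B| / |A| < 2/5: false.
(b) requires |A ∩ B| ≤ 11: true.
(c) requires |A ∩ B| ≤ |A ∖ B|: false.

(b)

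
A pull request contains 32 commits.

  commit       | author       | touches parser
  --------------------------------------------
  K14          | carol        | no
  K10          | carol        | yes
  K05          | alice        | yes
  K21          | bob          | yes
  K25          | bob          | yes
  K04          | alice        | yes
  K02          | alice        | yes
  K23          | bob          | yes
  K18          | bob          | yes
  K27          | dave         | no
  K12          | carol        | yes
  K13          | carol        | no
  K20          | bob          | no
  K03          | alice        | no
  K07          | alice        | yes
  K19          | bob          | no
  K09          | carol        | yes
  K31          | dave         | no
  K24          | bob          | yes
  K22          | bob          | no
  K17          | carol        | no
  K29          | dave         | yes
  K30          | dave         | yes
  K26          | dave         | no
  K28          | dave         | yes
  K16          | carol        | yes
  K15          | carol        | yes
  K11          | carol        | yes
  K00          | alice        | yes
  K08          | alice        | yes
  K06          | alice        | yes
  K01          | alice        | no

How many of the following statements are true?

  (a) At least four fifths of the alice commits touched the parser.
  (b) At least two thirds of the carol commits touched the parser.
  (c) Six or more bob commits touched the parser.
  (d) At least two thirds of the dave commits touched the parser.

(a) alice: |A| = 9, |A ∩ B| = 7; needs |A ∩ B| / |A| ≥ 4/5 — false.
(b) carol: |A| = 9, |A ∩ B| = 6; needs |A ∩ B| / |A| ≥ 2/3 — true.
(c) bob: |A| = 8, |A ∩ B| = 5; needs |A ∩ B| ≥ 6 — false.
(d) dave: |A| = 6, |A ∩ B| = 3; needs |A ∩ B| / |A| ≥ 2/3 — false.

1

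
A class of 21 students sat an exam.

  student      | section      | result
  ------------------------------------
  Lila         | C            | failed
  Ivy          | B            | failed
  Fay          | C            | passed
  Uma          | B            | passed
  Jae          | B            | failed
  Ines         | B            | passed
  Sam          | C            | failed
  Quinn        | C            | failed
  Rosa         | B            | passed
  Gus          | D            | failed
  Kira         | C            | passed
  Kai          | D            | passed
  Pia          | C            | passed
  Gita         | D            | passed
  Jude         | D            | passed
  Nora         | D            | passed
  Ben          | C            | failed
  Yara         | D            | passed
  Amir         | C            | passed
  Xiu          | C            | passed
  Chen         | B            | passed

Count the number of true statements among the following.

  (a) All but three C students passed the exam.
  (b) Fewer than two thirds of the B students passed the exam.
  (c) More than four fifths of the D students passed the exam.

(a) C: |A| = 9, |A ∩ B| = 5; needs |A ∖ B| = 3 — false.
(b) B: |A| = 6, |A ∩ B| = 4; needs |A ∩ B| / |A| < 2/3 — false.
(c) D: |A| = 6, |A ∩ B| = 5; needs |A ∩ B| / |A| > 4/5 — true.

1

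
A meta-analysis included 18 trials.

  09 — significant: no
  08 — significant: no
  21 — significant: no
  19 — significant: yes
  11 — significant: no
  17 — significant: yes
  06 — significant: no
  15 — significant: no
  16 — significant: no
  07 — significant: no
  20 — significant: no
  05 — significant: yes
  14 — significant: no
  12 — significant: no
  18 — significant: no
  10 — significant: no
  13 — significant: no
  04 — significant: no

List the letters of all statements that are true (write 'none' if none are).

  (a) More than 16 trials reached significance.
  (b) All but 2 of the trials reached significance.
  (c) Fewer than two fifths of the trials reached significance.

(c)

|A| = 18, |A ∩ B| = 3, |A ∖ B| = 15.
(a) |A ∩ B| > 16: fails.
(b) |A ∖ B| = 2: fails.
(c) |A ∩ B| / |A| < 2/5: holds.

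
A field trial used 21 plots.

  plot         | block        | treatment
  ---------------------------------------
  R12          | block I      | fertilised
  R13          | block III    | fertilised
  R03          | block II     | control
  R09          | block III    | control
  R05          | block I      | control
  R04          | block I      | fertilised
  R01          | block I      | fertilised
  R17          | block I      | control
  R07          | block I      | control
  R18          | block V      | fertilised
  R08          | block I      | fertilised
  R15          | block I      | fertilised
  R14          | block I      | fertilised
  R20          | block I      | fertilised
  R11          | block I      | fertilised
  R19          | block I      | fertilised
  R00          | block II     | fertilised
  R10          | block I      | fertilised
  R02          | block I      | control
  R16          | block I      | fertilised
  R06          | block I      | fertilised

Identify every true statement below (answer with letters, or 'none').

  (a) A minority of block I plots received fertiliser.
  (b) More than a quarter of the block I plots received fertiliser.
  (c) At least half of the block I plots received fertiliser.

(b), (c)

|A| = 16, |A ∩ B| = 12, |A ∖ B| = 4.
(a) |A ∩ B| < |A ∖ B|: fails.
(b) |A ∩ B| / |A| > 1/4: holds.
(c) |A ∩ B| ≥ |A ∖ B|: holds.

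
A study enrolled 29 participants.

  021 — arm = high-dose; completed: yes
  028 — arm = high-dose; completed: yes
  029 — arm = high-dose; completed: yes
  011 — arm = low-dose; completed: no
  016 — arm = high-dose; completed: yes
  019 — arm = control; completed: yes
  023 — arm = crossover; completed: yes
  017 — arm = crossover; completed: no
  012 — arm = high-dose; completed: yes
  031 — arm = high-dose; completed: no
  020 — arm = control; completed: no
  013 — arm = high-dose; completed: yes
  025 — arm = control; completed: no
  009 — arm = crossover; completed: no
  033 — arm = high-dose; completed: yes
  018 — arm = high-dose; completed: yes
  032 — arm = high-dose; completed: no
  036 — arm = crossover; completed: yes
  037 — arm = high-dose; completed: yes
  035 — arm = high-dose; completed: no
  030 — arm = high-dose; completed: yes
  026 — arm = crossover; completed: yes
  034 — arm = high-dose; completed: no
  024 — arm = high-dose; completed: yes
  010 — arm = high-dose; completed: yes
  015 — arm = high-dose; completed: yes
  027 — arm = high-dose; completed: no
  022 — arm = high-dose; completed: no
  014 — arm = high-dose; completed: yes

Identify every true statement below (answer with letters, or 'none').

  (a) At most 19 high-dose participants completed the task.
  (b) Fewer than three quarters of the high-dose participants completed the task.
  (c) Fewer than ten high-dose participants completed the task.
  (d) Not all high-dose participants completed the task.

|A| = 20, |A ∩ B| = 14, |A ∖ B| = 6.
(a) |A ∩ B| ≤ 19: holds.
(b) |A ∩ B| / |A| < 3/4: holds.
(c) |A ∩ B| < 10: fails.
(d) A ⊄ B (|A ∖ B| ≥ 1): holds.

(a), (b), (d)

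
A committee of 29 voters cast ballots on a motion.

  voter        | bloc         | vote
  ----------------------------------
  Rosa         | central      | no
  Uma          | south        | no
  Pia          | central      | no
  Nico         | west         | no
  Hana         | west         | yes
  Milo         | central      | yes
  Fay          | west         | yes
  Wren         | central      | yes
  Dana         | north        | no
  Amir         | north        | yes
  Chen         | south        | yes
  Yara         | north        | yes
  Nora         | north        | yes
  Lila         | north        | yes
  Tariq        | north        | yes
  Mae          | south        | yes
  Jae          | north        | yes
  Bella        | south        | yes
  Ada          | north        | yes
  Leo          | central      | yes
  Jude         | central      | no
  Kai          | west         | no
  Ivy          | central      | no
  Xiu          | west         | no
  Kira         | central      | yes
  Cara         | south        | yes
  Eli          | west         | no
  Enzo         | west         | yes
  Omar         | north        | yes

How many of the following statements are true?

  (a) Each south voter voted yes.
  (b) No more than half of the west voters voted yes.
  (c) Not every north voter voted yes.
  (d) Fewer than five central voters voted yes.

(a) south: |A| = 5, |A ∩ B| = 4; needs A ⊆ B, i.e. every element of A is in B (|A ∖ B| = 0) — false.
(b) west: |A| = 7, |A ∩ B| = 3; needs |A ∩ B| ≤ |A ∖ B| — true.
(c) north: |A| = 9, |A ∩ B| = 8; needs A ⊄ B (|A ∖ B| ≥ 1) — true.
(d) central: |A| = 8, |A ∩ B| = 4; needs |A ∩ B| < 5 — true.

3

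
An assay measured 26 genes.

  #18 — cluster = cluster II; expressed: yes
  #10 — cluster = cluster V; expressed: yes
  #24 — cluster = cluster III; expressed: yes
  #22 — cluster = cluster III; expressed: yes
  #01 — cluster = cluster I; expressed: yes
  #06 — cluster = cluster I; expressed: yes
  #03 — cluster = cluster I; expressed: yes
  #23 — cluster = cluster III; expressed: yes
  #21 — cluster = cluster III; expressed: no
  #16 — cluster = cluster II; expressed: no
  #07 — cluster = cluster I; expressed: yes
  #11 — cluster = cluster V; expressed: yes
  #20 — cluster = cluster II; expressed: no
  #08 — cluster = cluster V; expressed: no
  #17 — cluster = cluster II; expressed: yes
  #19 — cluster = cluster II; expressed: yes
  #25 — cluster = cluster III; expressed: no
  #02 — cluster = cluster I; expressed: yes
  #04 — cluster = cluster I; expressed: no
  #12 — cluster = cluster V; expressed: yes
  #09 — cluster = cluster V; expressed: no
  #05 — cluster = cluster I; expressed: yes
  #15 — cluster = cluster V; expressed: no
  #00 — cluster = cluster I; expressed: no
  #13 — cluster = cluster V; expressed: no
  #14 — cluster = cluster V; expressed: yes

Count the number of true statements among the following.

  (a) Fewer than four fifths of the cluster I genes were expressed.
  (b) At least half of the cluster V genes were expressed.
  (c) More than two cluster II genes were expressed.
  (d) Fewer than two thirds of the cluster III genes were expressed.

(a) cluster I: |A| = 8, |A ∩ B| = 6; needs |A ∩ B| / |A| < 4/5 — true.
(b) cluster V: |A| = 8, |A ∩ B| = 4; needs |A ∩ B| ≥ |A ∖ B| — true.
(c) cluster II: |A| = 5, |A ∩ B| = 3; needs |A ∩ B| > 2 — true.
(d) cluster III: |A| = 5, |A ∩ B| = 3; needs |A ∩ B| / |A| < 2/3 — true.

4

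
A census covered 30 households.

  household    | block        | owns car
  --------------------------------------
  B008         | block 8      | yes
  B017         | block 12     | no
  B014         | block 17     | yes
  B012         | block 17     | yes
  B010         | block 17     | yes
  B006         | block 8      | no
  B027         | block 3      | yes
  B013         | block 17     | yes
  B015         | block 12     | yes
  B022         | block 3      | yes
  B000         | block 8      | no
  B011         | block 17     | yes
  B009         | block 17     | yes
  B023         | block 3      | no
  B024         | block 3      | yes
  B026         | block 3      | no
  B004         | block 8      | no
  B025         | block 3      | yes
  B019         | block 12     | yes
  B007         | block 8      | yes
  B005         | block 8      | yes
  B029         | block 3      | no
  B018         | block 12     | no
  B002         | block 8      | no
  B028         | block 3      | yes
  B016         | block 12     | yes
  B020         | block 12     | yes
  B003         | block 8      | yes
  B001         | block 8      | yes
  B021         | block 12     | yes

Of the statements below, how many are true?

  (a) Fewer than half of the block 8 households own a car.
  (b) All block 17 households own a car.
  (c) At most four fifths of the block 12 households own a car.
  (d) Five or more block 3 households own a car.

3

(a) block 8: |A| = 9, |A ∩ B| = 5; needs |A ∩ B| < |A ∖ B| — false.
(b) block 17: |A| = 6, |A ∩ B| = 6; needs A ⊆ B, i.e. every element of A is in B (|A ∖ B| = 0) — true.
(c) block 12: |A| = 7, |A ∩ B| = 5; needs |A ∩ B| / |A| ≤ 4/5 — true.
(d) block 3: |A| = 8, |A ∩ B| = 5; needs |A ∩ B| ≥ 5 — true.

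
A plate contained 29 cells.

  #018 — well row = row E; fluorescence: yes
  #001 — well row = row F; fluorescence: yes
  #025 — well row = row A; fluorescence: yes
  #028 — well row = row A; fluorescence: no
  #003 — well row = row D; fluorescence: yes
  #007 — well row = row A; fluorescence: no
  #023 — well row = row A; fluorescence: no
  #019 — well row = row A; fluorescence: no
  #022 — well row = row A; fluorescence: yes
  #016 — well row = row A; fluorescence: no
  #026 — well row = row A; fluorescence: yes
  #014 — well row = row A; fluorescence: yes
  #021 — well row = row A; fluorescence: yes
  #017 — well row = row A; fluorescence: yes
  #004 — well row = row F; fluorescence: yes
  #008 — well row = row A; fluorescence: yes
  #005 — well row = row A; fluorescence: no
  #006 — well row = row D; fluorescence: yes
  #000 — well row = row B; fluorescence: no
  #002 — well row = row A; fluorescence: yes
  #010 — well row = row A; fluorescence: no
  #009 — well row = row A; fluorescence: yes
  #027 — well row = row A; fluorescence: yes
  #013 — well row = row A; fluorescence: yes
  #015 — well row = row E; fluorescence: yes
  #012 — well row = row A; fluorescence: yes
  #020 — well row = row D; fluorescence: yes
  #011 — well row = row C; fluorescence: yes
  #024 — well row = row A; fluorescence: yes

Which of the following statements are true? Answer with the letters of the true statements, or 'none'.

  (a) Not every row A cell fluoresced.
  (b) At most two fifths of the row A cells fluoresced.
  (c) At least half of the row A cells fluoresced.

(a), (c)

|A| = 20, |A ∩ B| = 13, |A ∖ B| = 7.
(a) A ⊄ B (|A ∖ B| ≥ 1): holds.
(b) |A ∩ B| / |A| ≤ 2/5: fails.
(c) |A ∩ B| ≥ |A ∖ B|: holds.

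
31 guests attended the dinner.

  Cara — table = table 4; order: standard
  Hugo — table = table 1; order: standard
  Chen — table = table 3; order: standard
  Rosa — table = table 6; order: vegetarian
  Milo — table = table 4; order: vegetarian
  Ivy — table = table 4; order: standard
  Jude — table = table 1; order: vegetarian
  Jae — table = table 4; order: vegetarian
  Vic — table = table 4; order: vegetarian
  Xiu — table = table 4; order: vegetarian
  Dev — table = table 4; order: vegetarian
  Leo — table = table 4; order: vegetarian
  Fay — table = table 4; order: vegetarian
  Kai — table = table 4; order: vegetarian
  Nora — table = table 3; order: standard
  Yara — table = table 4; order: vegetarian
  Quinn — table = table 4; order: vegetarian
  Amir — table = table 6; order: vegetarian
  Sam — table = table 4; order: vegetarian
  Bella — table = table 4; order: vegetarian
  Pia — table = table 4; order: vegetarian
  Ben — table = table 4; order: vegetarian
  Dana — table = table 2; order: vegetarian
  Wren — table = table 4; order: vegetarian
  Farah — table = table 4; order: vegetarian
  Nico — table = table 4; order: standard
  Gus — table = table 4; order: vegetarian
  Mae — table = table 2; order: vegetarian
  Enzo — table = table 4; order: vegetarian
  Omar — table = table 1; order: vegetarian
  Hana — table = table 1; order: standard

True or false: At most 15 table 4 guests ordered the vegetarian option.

Truth condition: |A ∩ B| ≤ 15.
|A| = 21, |A ∩ B| = 18, |A ∖ B| = 3.
|A ∩ B| = 18, so the statement is false.

False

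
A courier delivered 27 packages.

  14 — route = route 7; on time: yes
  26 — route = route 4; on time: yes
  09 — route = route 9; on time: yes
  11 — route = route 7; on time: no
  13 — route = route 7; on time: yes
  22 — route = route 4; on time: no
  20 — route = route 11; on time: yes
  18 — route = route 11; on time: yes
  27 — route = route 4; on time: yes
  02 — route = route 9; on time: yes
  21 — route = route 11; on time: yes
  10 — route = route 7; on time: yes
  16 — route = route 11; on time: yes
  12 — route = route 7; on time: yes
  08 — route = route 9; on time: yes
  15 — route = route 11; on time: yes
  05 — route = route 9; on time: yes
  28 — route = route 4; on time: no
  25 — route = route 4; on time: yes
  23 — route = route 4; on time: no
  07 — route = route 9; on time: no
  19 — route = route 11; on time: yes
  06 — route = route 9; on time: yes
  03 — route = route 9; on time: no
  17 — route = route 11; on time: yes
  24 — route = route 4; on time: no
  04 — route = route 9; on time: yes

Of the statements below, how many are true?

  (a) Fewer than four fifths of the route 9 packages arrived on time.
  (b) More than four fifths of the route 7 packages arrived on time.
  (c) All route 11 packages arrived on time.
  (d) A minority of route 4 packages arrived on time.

(a) route 9: |A| = 8, |A ∩ B| = 6; needs |A ∩ B| / |A| < 4/5 — true.
(b) route 7: |A| = 5, |A ∩ B| = 4; needs |A ∩ B| / |A| > 4/5 — false.
(c) route 11: |A| = 7, |A ∩ B| = 7; needs A ⊆ B, i.e. every element of A is in B (|A ∖ B| = 0) — true.
(d) route 4: |A| = 7, |A ∩ B| = 3; needs |A ∩ B| < |A ∖ B| — true.

3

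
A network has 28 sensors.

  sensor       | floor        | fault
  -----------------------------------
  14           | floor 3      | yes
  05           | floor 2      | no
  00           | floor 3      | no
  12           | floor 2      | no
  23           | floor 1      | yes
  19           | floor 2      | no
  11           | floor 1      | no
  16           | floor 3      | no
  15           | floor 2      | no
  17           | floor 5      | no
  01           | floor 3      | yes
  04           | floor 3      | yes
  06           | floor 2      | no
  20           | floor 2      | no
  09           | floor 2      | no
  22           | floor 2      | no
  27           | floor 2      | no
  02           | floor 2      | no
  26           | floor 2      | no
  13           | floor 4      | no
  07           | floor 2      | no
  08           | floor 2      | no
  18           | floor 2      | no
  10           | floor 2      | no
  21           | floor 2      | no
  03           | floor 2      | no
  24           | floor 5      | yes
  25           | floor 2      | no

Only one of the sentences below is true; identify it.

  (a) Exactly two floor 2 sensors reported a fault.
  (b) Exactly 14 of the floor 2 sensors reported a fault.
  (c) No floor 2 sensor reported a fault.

(c)

|A| = 18, |A ∩ B| = 0, |A ∖ B| = 18.
(a) requires |A ∩ B| = 2: false.
(b) requires |A ∩ B| = 14: false.
(c) requires A ∩ B = ∅ (|A ∩ B| = 0): true.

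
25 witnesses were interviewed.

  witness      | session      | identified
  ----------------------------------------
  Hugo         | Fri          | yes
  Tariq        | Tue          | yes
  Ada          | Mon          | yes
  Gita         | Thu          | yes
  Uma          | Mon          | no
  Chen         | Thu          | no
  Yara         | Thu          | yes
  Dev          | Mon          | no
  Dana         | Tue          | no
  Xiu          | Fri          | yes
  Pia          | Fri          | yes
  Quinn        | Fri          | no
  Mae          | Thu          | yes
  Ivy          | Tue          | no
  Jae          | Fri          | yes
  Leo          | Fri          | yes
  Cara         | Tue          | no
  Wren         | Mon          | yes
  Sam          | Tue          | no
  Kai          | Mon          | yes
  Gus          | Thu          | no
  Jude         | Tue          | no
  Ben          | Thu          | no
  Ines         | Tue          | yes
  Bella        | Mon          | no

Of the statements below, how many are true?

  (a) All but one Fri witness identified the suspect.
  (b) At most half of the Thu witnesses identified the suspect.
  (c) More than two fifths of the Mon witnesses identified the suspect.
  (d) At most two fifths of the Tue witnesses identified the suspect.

(a) Fri: |A| = 6, |A ∩ B| = 5; needs |A ∖ B| = 1 — true.
(b) Thu: |A| = 6, |A ∩ B| = 3; needs |A ∩ B| ≤ |A ∖ B| — true.
(c) Mon: |A| = 6, |A ∩ B| = 3; needs |A ∩ B| / |A| > 2/5 — true.
(d) Tue: |A| = 7, |A ∩ B| = 2; needs |A ∩ B| / |A| ≤ 2/5 — true.

4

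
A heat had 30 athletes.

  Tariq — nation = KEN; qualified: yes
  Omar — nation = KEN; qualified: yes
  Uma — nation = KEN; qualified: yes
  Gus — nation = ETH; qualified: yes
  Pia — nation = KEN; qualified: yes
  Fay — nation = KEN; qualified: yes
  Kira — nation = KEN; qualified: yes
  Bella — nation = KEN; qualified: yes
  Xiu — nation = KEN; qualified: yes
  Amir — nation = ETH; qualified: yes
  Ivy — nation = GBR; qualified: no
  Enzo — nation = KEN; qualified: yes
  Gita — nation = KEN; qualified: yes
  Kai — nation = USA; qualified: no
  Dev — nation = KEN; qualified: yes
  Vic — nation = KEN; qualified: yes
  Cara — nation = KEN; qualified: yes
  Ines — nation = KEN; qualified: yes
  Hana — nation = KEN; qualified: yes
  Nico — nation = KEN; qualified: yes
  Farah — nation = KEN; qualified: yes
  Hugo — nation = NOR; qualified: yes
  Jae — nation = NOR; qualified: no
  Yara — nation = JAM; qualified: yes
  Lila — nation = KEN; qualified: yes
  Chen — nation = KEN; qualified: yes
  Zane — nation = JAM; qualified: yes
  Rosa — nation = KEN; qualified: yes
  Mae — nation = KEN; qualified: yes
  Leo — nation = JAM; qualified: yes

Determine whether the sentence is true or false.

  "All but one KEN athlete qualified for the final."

False

'All but one KEN athlete qualified for the final' holds iff |A ∖ B| = 1.
|A| = 21, |A ∩ B| = 21, |A ∖ B| = 0.
|A ∖ B| = 0, so the statement is false.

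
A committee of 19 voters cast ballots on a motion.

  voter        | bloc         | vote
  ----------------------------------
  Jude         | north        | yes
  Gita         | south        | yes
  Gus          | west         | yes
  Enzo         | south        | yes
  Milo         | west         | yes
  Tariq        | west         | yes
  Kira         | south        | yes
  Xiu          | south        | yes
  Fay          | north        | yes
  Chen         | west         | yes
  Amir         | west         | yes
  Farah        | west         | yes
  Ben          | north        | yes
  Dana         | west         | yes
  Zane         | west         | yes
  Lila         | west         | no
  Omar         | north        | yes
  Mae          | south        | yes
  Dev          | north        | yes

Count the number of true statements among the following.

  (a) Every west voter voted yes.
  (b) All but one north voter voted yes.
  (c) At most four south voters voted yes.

0

(a) west: |A| = 9, |A ∩ B| = 8; needs A ⊆ B, i.e. every element of A is in B (|A ∖ B| = 0) — false.
(b) north: |A| = 5, |A ∩ B| = 5; needs |A ∖ B| = 1 — false.
(c) south: |A| = 5, |A ∩ B| = 5; needs |A ∩ B| ≤ 4 — false.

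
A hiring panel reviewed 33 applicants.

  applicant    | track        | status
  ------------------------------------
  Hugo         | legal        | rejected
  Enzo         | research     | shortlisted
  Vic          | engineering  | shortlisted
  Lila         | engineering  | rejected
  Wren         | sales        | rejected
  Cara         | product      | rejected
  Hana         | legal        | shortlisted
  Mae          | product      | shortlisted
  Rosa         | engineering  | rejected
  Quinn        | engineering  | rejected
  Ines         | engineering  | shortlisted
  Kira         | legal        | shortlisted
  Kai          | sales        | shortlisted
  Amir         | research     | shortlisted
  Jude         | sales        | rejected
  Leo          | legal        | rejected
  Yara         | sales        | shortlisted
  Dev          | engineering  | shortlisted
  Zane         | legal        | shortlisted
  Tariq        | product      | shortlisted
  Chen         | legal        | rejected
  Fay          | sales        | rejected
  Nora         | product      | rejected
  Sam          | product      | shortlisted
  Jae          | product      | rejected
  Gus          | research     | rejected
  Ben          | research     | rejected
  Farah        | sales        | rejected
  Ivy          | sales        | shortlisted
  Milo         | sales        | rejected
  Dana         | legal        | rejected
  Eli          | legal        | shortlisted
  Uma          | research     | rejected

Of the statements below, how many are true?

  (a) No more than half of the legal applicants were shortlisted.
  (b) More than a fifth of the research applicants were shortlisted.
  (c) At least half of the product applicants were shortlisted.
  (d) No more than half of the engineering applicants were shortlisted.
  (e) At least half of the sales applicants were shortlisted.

(a) legal: |A| = 8, |A ∩ B| = 4; needs |A ∩ B| ≤ |A ∖ B| — true.
(b) research: |A| = 5, |A ∩ B| = 2; needs |A ∩ B| / |A| > 1/5 — true.
(c) product: |A| = 6, |A ∩ B| = 3; needs |A ∩ B| ≥ |A ∖ B| — true.
(d) engineering: |A| = 6, |A ∩ B| = 3; needs |A ∩ B| ≤ |A ∖ B| — true.
(e) sales: |A| = 8, |A ∩ B| = 3; needs |A ∩ B| ≥ |A ∖ B| — false.

4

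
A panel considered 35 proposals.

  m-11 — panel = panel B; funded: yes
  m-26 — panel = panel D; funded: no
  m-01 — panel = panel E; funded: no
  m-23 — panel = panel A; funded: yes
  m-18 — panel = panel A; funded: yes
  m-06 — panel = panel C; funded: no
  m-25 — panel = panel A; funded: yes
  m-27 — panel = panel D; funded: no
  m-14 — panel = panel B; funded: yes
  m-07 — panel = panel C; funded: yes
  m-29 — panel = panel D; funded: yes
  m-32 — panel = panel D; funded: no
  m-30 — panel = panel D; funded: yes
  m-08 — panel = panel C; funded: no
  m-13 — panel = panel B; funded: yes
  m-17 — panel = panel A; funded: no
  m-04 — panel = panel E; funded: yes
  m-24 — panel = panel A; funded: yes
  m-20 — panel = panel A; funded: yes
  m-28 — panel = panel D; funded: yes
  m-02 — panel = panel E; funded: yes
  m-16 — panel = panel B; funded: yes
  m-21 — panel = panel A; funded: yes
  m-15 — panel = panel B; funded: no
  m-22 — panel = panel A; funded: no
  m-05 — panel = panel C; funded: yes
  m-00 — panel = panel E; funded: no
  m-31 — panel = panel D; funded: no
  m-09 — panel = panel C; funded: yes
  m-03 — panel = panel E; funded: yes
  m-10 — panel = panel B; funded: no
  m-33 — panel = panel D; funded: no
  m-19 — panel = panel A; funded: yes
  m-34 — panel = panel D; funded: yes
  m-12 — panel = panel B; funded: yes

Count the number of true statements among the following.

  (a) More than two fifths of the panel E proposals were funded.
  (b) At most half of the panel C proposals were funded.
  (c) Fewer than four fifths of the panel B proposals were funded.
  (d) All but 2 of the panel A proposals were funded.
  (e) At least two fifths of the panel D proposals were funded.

(a) panel E: |A| = 5, |A ∩ B| = 3; needs |A ∩ B| / |A| > 2/5 — true.
(b) panel C: |A| = 5, |A ∩ B| = 3; needs |A ∩ B| ≤ |A ∖ B| — false.
(c) panel B: |A| = 7, |A ∩ B| = 5; needs |A ∩ B| / |A| < 4/5 — true.
(d) panel A: |A| = 9, |A ∩ B| = 7; needs |A ∖ B| = 2 — true.
(e) panel D: |A| = 9, |A ∩ B| = 4; needs |A ∩ B| / |A| ≥ 2/5 — true.

4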